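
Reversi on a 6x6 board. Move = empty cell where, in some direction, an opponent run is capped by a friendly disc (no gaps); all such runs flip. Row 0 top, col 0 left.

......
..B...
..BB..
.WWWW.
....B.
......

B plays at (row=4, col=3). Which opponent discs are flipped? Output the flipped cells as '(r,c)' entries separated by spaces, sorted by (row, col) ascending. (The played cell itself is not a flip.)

Answer: (3,3)

Derivation:
Dir NW: opp run (3,2), next='.' -> no flip
Dir N: opp run (3,3) capped by B -> flip
Dir NE: opp run (3,4), next='.' -> no flip
Dir W: first cell '.' (not opp) -> no flip
Dir E: first cell 'B' (not opp) -> no flip
Dir SW: first cell '.' (not opp) -> no flip
Dir S: first cell '.' (not opp) -> no flip
Dir SE: first cell '.' (not opp) -> no flip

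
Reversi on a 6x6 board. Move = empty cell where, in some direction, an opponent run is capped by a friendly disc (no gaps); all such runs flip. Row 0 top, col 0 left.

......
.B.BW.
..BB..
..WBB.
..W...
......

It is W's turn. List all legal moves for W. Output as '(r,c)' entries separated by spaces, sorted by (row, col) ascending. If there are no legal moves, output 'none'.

Answer: (1,2) (2,4) (3,5)

Derivation:
(0,0): no bracket -> illegal
(0,1): no bracket -> illegal
(0,2): no bracket -> illegal
(0,3): no bracket -> illegal
(0,4): no bracket -> illegal
(1,0): no bracket -> illegal
(1,2): flips 2 -> legal
(2,0): no bracket -> illegal
(2,1): no bracket -> illegal
(2,4): flips 1 -> legal
(2,5): no bracket -> illegal
(3,1): no bracket -> illegal
(3,5): flips 2 -> legal
(4,3): no bracket -> illegal
(4,4): no bracket -> illegal
(4,5): no bracket -> illegal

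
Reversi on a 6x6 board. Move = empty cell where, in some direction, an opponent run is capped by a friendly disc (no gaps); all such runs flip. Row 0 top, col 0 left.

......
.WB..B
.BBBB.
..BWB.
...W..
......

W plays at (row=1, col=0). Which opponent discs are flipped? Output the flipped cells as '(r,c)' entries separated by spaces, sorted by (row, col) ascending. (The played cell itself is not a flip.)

Dir NW: edge -> no flip
Dir N: first cell '.' (not opp) -> no flip
Dir NE: first cell '.' (not opp) -> no flip
Dir W: edge -> no flip
Dir E: first cell 'W' (not opp) -> no flip
Dir SW: edge -> no flip
Dir S: first cell '.' (not opp) -> no flip
Dir SE: opp run (2,1) (3,2) capped by W -> flip

Answer: (2,1) (3,2)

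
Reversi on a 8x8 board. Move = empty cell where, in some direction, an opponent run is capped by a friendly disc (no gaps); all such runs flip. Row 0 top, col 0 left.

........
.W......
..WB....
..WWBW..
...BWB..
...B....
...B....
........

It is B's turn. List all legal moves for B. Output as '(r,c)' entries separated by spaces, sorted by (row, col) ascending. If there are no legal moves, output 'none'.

Answer: (2,1) (2,5) (2,6) (3,1) (3,6) (4,1) (5,4)

Derivation:
(0,0): no bracket -> illegal
(0,1): no bracket -> illegal
(0,2): no bracket -> illegal
(1,0): no bracket -> illegal
(1,2): no bracket -> illegal
(1,3): no bracket -> illegal
(2,0): no bracket -> illegal
(2,1): flips 2 -> legal
(2,4): no bracket -> illegal
(2,5): flips 1 -> legal
(2,6): flips 2 -> legal
(3,1): flips 2 -> legal
(3,6): flips 1 -> legal
(4,1): flips 1 -> legal
(4,2): no bracket -> illegal
(4,6): no bracket -> illegal
(5,4): flips 1 -> legal
(5,5): no bracket -> illegal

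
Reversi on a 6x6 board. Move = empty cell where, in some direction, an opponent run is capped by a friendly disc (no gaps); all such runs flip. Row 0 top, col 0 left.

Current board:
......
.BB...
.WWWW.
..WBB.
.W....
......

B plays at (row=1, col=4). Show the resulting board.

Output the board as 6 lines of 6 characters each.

Place B at (1,4); scan 8 dirs for brackets.
Dir NW: first cell '.' (not opp) -> no flip
Dir N: first cell '.' (not opp) -> no flip
Dir NE: first cell '.' (not opp) -> no flip
Dir W: first cell '.' (not opp) -> no flip
Dir E: first cell '.' (not opp) -> no flip
Dir SW: opp run (2,3) (3,2) (4,1), next='.' -> no flip
Dir S: opp run (2,4) capped by B -> flip
Dir SE: first cell '.' (not opp) -> no flip
All flips: (2,4)

Answer: ......
.BB.B.
.WWWB.
..WBB.
.W....
......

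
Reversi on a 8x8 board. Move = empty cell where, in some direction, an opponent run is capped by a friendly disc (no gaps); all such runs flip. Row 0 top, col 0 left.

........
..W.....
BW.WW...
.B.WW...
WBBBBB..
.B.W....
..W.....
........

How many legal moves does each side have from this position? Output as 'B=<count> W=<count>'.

-- B to move --
(0,1): flips 3 -> legal
(0,2): no bracket -> illegal
(0,3): no bracket -> illegal
(1,0): no bracket -> illegal
(1,1): flips 1 -> legal
(1,3): flips 2 -> legal
(1,4): flips 2 -> legal
(1,5): flips 2 -> legal
(2,2): flips 2 -> legal
(2,5): flips 1 -> legal
(3,0): no bracket -> illegal
(3,2): no bracket -> illegal
(3,5): no bracket -> illegal
(5,0): no bracket -> illegal
(5,2): no bracket -> illegal
(5,4): no bracket -> illegal
(6,1): no bracket -> illegal
(6,3): flips 1 -> legal
(6,4): flips 1 -> legal
(7,1): flips 2 -> legal
(7,2): no bracket -> illegal
(7,3): flips 1 -> legal
B mobility = 11
-- W to move --
(1,0): no bracket -> illegal
(1,1): no bracket -> illegal
(2,2): flips 1 -> legal
(3,0): no bracket -> illegal
(3,2): no bracket -> illegal
(3,5): flips 1 -> legal
(3,6): no bracket -> illegal
(4,6): flips 5 -> legal
(5,0): no bracket -> illegal
(5,2): flips 1 -> legal
(5,4): flips 1 -> legal
(5,5): flips 1 -> legal
(5,6): flips 1 -> legal
(6,0): flips 2 -> legal
(6,1): flips 3 -> legal
W mobility = 9

Answer: B=11 W=9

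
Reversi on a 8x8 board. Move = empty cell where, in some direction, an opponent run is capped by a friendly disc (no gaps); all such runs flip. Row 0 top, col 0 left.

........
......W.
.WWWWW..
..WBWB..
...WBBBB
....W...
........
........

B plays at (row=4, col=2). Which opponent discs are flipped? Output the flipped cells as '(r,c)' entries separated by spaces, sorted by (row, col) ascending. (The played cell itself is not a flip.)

Answer: (4,3)

Derivation:
Dir NW: first cell '.' (not opp) -> no flip
Dir N: opp run (3,2) (2,2), next='.' -> no flip
Dir NE: first cell 'B' (not opp) -> no flip
Dir W: first cell '.' (not opp) -> no flip
Dir E: opp run (4,3) capped by B -> flip
Dir SW: first cell '.' (not opp) -> no flip
Dir S: first cell '.' (not opp) -> no flip
Dir SE: first cell '.' (not opp) -> no flip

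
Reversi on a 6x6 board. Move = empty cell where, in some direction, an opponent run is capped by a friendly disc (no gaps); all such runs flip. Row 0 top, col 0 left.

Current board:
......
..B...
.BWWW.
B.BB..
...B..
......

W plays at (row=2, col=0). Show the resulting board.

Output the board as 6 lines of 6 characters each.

Answer: ......
..B...
WWWWW.
B.BB..
...B..
......

Derivation:
Place W at (2,0); scan 8 dirs for brackets.
Dir NW: edge -> no flip
Dir N: first cell '.' (not opp) -> no flip
Dir NE: first cell '.' (not opp) -> no flip
Dir W: edge -> no flip
Dir E: opp run (2,1) capped by W -> flip
Dir SW: edge -> no flip
Dir S: opp run (3,0), next='.' -> no flip
Dir SE: first cell '.' (not opp) -> no flip
All flips: (2,1)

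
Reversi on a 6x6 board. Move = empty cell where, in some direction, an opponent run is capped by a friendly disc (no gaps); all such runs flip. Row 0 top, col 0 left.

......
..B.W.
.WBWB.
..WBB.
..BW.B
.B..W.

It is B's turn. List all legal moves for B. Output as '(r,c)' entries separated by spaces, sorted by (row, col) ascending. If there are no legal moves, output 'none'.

Answer: (0,4) (1,3) (2,0) (3,0) (3,1) (4,4) (5,2) (5,3)

Derivation:
(0,3): no bracket -> illegal
(0,4): flips 1 -> legal
(0,5): no bracket -> illegal
(1,0): no bracket -> illegal
(1,1): no bracket -> illegal
(1,3): flips 1 -> legal
(1,5): no bracket -> illegal
(2,0): flips 1 -> legal
(2,5): no bracket -> illegal
(3,0): flips 1 -> legal
(3,1): flips 1 -> legal
(4,1): no bracket -> illegal
(4,4): flips 1 -> legal
(5,2): flips 1 -> legal
(5,3): flips 1 -> legal
(5,5): no bracket -> illegal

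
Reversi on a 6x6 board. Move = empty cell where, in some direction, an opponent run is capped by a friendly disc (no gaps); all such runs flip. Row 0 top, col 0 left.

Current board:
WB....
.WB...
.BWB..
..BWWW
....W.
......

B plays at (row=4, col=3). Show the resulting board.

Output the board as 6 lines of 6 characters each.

Answer: WB....
.WB...
.BWB..
..BBWW
...BW.
......

Derivation:
Place B at (4,3); scan 8 dirs for brackets.
Dir NW: first cell 'B' (not opp) -> no flip
Dir N: opp run (3,3) capped by B -> flip
Dir NE: opp run (3,4), next='.' -> no flip
Dir W: first cell '.' (not opp) -> no flip
Dir E: opp run (4,4), next='.' -> no flip
Dir SW: first cell '.' (not opp) -> no flip
Dir S: first cell '.' (not opp) -> no flip
Dir SE: first cell '.' (not opp) -> no flip
All flips: (3,3)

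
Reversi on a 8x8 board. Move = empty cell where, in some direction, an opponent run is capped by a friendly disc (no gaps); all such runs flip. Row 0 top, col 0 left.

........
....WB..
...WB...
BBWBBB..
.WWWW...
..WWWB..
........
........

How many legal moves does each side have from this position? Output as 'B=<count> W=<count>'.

-- B to move --
(0,3): no bracket -> illegal
(0,4): flips 1 -> legal
(0,5): no bracket -> illegal
(1,2): flips 1 -> legal
(1,3): flips 2 -> legal
(2,1): no bracket -> illegal
(2,2): flips 1 -> legal
(2,5): no bracket -> illegal
(4,0): no bracket -> illegal
(4,5): no bracket -> illegal
(5,0): no bracket -> illegal
(5,1): flips 5 -> legal
(6,1): flips 2 -> legal
(6,2): flips 2 -> legal
(6,3): flips 4 -> legal
(6,4): flips 4 -> legal
(6,5): no bracket -> illegal
B mobility = 9
-- W to move --
(0,4): no bracket -> illegal
(0,5): no bracket -> illegal
(0,6): flips 3 -> legal
(1,3): no bracket -> illegal
(1,6): flips 1 -> legal
(2,0): flips 1 -> legal
(2,1): flips 1 -> legal
(2,2): flips 1 -> legal
(2,5): flips 2 -> legal
(2,6): flips 1 -> legal
(3,6): flips 3 -> legal
(4,0): no bracket -> illegal
(4,5): flips 1 -> legal
(4,6): no bracket -> illegal
(5,6): flips 1 -> legal
(6,4): no bracket -> illegal
(6,5): no bracket -> illegal
(6,6): flips 1 -> legal
W mobility = 11

Answer: B=9 W=11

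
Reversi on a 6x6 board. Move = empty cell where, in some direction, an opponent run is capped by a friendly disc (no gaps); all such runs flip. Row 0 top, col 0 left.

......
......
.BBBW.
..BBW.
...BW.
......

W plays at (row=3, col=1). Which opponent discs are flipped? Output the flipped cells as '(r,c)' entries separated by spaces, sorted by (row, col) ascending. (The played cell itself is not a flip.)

Answer: (3,2) (3,3)

Derivation:
Dir NW: first cell '.' (not opp) -> no flip
Dir N: opp run (2,1), next='.' -> no flip
Dir NE: opp run (2,2), next='.' -> no flip
Dir W: first cell '.' (not opp) -> no flip
Dir E: opp run (3,2) (3,3) capped by W -> flip
Dir SW: first cell '.' (not opp) -> no flip
Dir S: first cell '.' (not opp) -> no flip
Dir SE: first cell '.' (not opp) -> no flip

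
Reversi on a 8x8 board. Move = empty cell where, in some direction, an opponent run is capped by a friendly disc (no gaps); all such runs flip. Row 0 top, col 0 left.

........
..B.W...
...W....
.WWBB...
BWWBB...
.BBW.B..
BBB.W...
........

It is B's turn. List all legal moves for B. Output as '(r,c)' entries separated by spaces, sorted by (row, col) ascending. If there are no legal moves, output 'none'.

Answer: (1,3) (2,1) (2,2) (3,0) (5,4) (6,3) (7,3)

Derivation:
(0,3): no bracket -> illegal
(0,4): no bracket -> illegal
(0,5): no bracket -> illegal
(1,3): flips 1 -> legal
(1,5): no bracket -> illegal
(2,0): no bracket -> illegal
(2,1): flips 3 -> legal
(2,2): flips 3 -> legal
(2,4): no bracket -> illegal
(2,5): no bracket -> illegal
(3,0): flips 3 -> legal
(5,0): no bracket -> illegal
(5,4): flips 1 -> legal
(6,3): flips 1 -> legal
(6,5): no bracket -> illegal
(7,3): flips 1 -> legal
(7,4): no bracket -> illegal
(7,5): no bracket -> illegal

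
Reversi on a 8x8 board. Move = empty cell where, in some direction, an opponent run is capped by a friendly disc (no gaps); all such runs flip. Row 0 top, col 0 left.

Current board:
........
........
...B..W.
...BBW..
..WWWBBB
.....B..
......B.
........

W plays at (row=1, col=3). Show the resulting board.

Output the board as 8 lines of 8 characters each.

Answer: ........
...W....
...W..W.
...WBW..
..WWWBBB
.....B..
......B.
........

Derivation:
Place W at (1,3); scan 8 dirs for brackets.
Dir NW: first cell '.' (not opp) -> no flip
Dir N: first cell '.' (not opp) -> no flip
Dir NE: first cell '.' (not opp) -> no flip
Dir W: first cell '.' (not opp) -> no flip
Dir E: first cell '.' (not opp) -> no flip
Dir SW: first cell '.' (not opp) -> no flip
Dir S: opp run (2,3) (3,3) capped by W -> flip
Dir SE: first cell '.' (not opp) -> no flip
All flips: (2,3) (3,3)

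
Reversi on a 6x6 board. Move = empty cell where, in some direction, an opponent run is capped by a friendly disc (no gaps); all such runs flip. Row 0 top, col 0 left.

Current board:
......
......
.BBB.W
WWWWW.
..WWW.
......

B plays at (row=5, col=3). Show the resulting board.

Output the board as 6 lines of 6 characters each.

Place B at (5,3); scan 8 dirs for brackets.
Dir NW: opp run (4,2) (3,1), next='.' -> no flip
Dir N: opp run (4,3) (3,3) capped by B -> flip
Dir NE: opp run (4,4), next='.' -> no flip
Dir W: first cell '.' (not opp) -> no flip
Dir E: first cell '.' (not opp) -> no flip
Dir SW: edge -> no flip
Dir S: edge -> no flip
Dir SE: edge -> no flip
All flips: (3,3) (4,3)

Answer: ......
......
.BBB.W
WWWBW.
..WBW.
...B..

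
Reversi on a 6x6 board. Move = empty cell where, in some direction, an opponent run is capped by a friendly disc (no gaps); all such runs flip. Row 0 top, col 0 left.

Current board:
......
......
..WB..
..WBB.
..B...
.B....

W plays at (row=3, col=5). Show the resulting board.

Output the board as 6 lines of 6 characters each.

Place W at (3,5); scan 8 dirs for brackets.
Dir NW: first cell '.' (not opp) -> no flip
Dir N: first cell '.' (not opp) -> no flip
Dir NE: edge -> no flip
Dir W: opp run (3,4) (3,3) capped by W -> flip
Dir E: edge -> no flip
Dir SW: first cell '.' (not opp) -> no flip
Dir S: first cell '.' (not opp) -> no flip
Dir SE: edge -> no flip
All flips: (3,3) (3,4)

Answer: ......
......
..WB..
..WWWW
..B...
.B....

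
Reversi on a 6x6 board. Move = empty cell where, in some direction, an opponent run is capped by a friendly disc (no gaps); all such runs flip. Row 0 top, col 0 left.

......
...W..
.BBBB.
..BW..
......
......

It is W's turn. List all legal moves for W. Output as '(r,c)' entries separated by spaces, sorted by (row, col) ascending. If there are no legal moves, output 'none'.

Answer: (1,1) (1,5) (3,1) (3,5)

Derivation:
(1,0): no bracket -> illegal
(1,1): flips 1 -> legal
(1,2): no bracket -> illegal
(1,4): no bracket -> illegal
(1,5): flips 1 -> legal
(2,0): no bracket -> illegal
(2,5): no bracket -> illegal
(3,0): no bracket -> illegal
(3,1): flips 2 -> legal
(3,4): no bracket -> illegal
(3,5): flips 1 -> legal
(4,1): no bracket -> illegal
(4,2): no bracket -> illegal
(4,3): no bracket -> illegal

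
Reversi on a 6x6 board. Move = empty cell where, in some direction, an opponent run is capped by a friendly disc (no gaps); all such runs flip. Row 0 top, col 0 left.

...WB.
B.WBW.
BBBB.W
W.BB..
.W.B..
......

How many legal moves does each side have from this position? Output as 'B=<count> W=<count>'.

Answer: B=8 W=5

Derivation:
-- B to move --
(0,1): flips 1 -> legal
(0,2): flips 2 -> legal
(0,5): flips 1 -> legal
(1,1): flips 1 -> legal
(1,5): flips 1 -> legal
(2,4): flips 1 -> legal
(3,1): no bracket -> illegal
(3,4): no bracket -> illegal
(3,5): no bracket -> illegal
(4,0): flips 1 -> legal
(4,2): no bracket -> illegal
(5,0): flips 1 -> legal
(5,1): no bracket -> illegal
(5,2): no bracket -> illegal
B mobility = 8
-- W to move --
(0,0): flips 2 -> legal
(0,1): no bracket -> illegal
(0,2): no bracket -> illegal
(0,5): flips 1 -> legal
(1,1): no bracket -> illegal
(1,5): no bracket -> illegal
(2,4): no bracket -> illegal
(3,1): no bracket -> illegal
(3,4): flips 1 -> legal
(4,2): flips 2 -> legal
(4,4): no bracket -> illegal
(5,2): no bracket -> illegal
(5,3): flips 4 -> legal
(5,4): no bracket -> illegal
W mobility = 5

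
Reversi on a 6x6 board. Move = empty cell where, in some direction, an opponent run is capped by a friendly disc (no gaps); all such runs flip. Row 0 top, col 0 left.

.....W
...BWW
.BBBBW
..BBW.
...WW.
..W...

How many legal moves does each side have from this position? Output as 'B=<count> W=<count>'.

Answer: B=6 W=8

Derivation:
-- B to move --
(0,3): no bracket -> illegal
(0,4): flips 1 -> legal
(3,5): flips 1 -> legal
(4,1): no bracket -> illegal
(4,2): no bracket -> illegal
(4,5): flips 1 -> legal
(5,1): no bracket -> illegal
(5,3): flips 1 -> legal
(5,4): flips 3 -> legal
(5,5): flips 1 -> legal
B mobility = 6
-- W to move --
(0,2): no bracket -> illegal
(0,3): flips 3 -> legal
(0,4): no bracket -> illegal
(1,0): flips 2 -> legal
(1,1): flips 2 -> legal
(1,2): flips 2 -> legal
(2,0): flips 4 -> legal
(3,0): no bracket -> illegal
(3,1): flips 2 -> legal
(3,5): no bracket -> illegal
(4,1): flips 2 -> legal
(4,2): flips 2 -> legal
W mobility = 8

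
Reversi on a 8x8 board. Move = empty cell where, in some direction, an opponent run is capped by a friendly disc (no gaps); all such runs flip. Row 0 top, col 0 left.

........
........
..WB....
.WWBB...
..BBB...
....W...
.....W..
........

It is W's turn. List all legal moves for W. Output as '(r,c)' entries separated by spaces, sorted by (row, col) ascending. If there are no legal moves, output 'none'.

(1,2): no bracket -> illegal
(1,3): no bracket -> illegal
(1,4): flips 1 -> legal
(2,4): flips 3 -> legal
(2,5): no bracket -> illegal
(3,5): flips 2 -> legal
(4,1): no bracket -> illegal
(4,5): no bracket -> illegal
(5,1): no bracket -> illegal
(5,2): flips 1 -> legal
(5,3): flips 1 -> legal
(5,5): flips 2 -> legal

Answer: (1,4) (2,4) (3,5) (5,2) (5,3) (5,5)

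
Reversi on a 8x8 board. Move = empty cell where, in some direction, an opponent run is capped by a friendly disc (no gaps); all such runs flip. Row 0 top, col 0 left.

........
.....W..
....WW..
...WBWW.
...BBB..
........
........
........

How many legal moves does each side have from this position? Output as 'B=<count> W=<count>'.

Answer: B=9 W=4

Derivation:
-- B to move --
(0,4): no bracket -> illegal
(0,5): flips 3 -> legal
(0,6): no bracket -> illegal
(1,3): no bracket -> illegal
(1,4): flips 1 -> legal
(1,6): flips 1 -> legal
(2,2): flips 1 -> legal
(2,3): flips 1 -> legal
(2,6): flips 1 -> legal
(2,7): flips 1 -> legal
(3,2): flips 1 -> legal
(3,7): flips 2 -> legal
(4,2): no bracket -> illegal
(4,6): no bracket -> illegal
(4,7): no bracket -> illegal
B mobility = 9
-- W to move --
(2,3): no bracket -> illegal
(3,2): no bracket -> illegal
(4,2): no bracket -> illegal
(4,6): no bracket -> illegal
(5,2): flips 2 -> legal
(5,3): flips 2 -> legal
(5,4): flips 3 -> legal
(5,5): flips 2 -> legal
(5,6): no bracket -> illegal
W mobility = 4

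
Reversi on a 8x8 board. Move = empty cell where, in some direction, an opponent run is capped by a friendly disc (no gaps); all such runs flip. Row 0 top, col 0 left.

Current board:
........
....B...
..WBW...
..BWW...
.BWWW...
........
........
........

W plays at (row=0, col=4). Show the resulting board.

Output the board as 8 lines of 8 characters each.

Answer: ....W...
....W...
..WBW...
..BWW...
.BWWW...
........
........
........

Derivation:
Place W at (0,4); scan 8 dirs for brackets.
Dir NW: edge -> no flip
Dir N: edge -> no flip
Dir NE: edge -> no flip
Dir W: first cell '.' (not opp) -> no flip
Dir E: first cell '.' (not opp) -> no flip
Dir SW: first cell '.' (not opp) -> no flip
Dir S: opp run (1,4) capped by W -> flip
Dir SE: first cell '.' (not opp) -> no flip
All flips: (1,4)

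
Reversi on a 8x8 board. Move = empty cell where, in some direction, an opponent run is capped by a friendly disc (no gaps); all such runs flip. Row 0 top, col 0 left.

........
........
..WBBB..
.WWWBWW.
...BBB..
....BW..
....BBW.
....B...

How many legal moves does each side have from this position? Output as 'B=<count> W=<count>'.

Answer: B=13 W=9

Derivation:
-- B to move --
(1,1): flips 2 -> legal
(1,2): no bracket -> illegal
(1,3): no bracket -> illegal
(2,0): no bracket -> illegal
(2,1): flips 2 -> legal
(2,6): flips 1 -> legal
(2,7): flips 1 -> legal
(3,0): flips 3 -> legal
(3,7): flips 2 -> legal
(4,0): no bracket -> illegal
(4,1): flips 1 -> legal
(4,2): flips 1 -> legal
(4,6): flips 2 -> legal
(4,7): flips 1 -> legal
(5,6): flips 1 -> legal
(5,7): no bracket -> illegal
(6,7): flips 1 -> legal
(7,5): no bracket -> illegal
(7,6): no bracket -> illegal
(7,7): flips 2 -> legal
B mobility = 13
-- W to move --
(1,2): no bracket -> illegal
(1,3): flips 2 -> legal
(1,4): flips 2 -> legal
(1,5): flips 2 -> legal
(1,6): no bracket -> illegal
(2,6): flips 3 -> legal
(4,2): no bracket -> illegal
(4,6): no bracket -> illegal
(5,2): no bracket -> illegal
(5,3): flips 3 -> legal
(5,6): no bracket -> illegal
(6,3): flips 4 -> legal
(7,3): flips 1 -> legal
(7,5): flips 1 -> legal
(7,6): flips 3 -> legal
W mobility = 9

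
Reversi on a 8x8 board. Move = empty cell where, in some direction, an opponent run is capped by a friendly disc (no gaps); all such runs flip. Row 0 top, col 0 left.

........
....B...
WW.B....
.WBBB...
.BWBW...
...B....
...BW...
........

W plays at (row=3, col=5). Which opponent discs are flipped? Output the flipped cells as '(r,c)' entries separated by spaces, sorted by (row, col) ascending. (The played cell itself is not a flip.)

Answer: (3,2) (3,3) (3,4)

Derivation:
Dir NW: first cell '.' (not opp) -> no flip
Dir N: first cell '.' (not opp) -> no flip
Dir NE: first cell '.' (not opp) -> no flip
Dir W: opp run (3,4) (3,3) (3,2) capped by W -> flip
Dir E: first cell '.' (not opp) -> no flip
Dir SW: first cell 'W' (not opp) -> no flip
Dir S: first cell '.' (not opp) -> no flip
Dir SE: first cell '.' (not opp) -> no flip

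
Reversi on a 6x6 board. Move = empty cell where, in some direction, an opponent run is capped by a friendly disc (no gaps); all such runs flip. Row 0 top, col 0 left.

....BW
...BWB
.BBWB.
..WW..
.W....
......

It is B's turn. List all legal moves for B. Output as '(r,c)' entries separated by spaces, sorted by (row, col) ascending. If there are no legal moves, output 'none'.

(0,3): no bracket -> illegal
(1,2): no bracket -> illegal
(2,5): no bracket -> illegal
(3,0): no bracket -> illegal
(3,1): no bracket -> illegal
(3,4): no bracket -> illegal
(4,0): no bracket -> illegal
(4,2): flips 2 -> legal
(4,3): flips 3 -> legal
(4,4): flips 1 -> legal
(5,0): no bracket -> illegal
(5,1): no bracket -> illegal
(5,2): no bracket -> illegal

Answer: (4,2) (4,3) (4,4)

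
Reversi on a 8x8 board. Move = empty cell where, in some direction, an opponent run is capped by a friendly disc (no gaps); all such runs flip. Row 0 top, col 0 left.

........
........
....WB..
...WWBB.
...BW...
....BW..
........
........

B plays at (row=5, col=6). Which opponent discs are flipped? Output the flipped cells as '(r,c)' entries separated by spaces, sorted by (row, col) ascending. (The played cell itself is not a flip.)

Dir NW: first cell '.' (not opp) -> no flip
Dir N: first cell '.' (not opp) -> no flip
Dir NE: first cell '.' (not opp) -> no flip
Dir W: opp run (5,5) capped by B -> flip
Dir E: first cell '.' (not opp) -> no flip
Dir SW: first cell '.' (not opp) -> no flip
Dir S: first cell '.' (not opp) -> no flip
Dir SE: first cell '.' (not opp) -> no flip

Answer: (5,5)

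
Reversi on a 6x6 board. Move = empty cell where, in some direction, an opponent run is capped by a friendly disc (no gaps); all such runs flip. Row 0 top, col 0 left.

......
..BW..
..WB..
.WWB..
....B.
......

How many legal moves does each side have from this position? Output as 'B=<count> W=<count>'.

-- B to move --
(0,2): no bracket -> illegal
(0,3): flips 1 -> legal
(0,4): no bracket -> illegal
(1,1): flips 1 -> legal
(1,4): flips 1 -> legal
(2,0): no bracket -> illegal
(2,1): flips 1 -> legal
(2,4): no bracket -> illegal
(3,0): flips 2 -> legal
(4,0): no bracket -> illegal
(4,1): flips 1 -> legal
(4,2): flips 2 -> legal
(4,3): no bracket -> illegal
B mobility = 7
-- W to move --
(0,1): no bracket -> illegal
(0,2): flips 1 -> legal
(0,3): no bracket -> illegal
(1,1): flips 1 -> legal
(1,4): flips 1 -> legal
(2,1): no bracket -> illegal
(2,4): flips 1 -> legal
(3,4): flips 1 -> legal
(3,5): no bracket -> illegal
(4,2): no bracket -> illegal
(4,3): flips 2 -> legal
(4,5): no bracket -> illegal
(5,3): no bracket -> illegal
(5,4): no bracket -> illegal
(5,5): flips 2 -> legal
W mobility = 7

Answer: B=7 W=7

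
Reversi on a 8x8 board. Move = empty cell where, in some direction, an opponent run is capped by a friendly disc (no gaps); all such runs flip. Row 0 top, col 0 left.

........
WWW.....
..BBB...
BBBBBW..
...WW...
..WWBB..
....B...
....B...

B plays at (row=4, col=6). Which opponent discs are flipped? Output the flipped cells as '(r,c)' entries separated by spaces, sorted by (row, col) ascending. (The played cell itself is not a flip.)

Answer: (3,5)

Derivation:
Dir NW: opp run (3,5) capped by B -> flip
Dir N: first cell '.' (not opp) -> no flip
Dir NE: first cell '.' (not opp) -> no flip
Dir W: first cell '.' (not opp) -> no flip
Dir E: first cell '.' (not opp) -> no flip
Dir SW: first cell 'B' (not opp) -> no flip
Dir S: first cell '.' (not opp) -> no flip
Dir SE: first cell '.' (not opp) -> no flip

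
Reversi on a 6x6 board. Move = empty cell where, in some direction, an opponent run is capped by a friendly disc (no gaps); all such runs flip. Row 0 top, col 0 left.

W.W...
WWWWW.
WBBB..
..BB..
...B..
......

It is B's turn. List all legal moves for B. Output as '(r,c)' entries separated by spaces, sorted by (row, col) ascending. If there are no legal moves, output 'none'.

Answer: (0,1) (0,3) (0,4) (0,5)

Derivation:
(0,1): flips 2 -> legal
(0,3): flips 2 -> legal
(0,4): flips 1 -> legal
(0,5): flips 1 -> legal
(1,5): no bracket -> illegal
(2,4): no bracket -> illegal
(2,5): no bracket -> illegal
(3,0): no bracket -> illegal
(3,1): no bracket -> illegal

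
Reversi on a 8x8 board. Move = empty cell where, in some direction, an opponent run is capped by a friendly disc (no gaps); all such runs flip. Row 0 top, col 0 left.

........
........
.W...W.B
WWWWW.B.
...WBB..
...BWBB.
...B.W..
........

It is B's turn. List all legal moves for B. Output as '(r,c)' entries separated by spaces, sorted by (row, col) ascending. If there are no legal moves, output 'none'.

(1,0): no bracket -> illegal
(1,1): no bracket -> illegal
(1,2): no bracket -> illegal
(1,4): flips 1 -> legal
(1,5): no bracket -> illegal
(1,6): no bracket -> illegal
(2,0): no bracket -> illegal
(2,2): flips 1 -> legal
(2,3): flips 3 -> legal
(2,4): flips 1 -> legal
(2,6): no bracket -> illegal
(3,5): no bracket -> illegal
(4,0): no bracket -> illegal
(4,1): no bracket -> illegal
(4,2): flips 1 -> legal
(5,2): no bracket -> illegal
(6,4): flips 1 -> legal
(6,6): no bracket -> illegal
(7,4): flips 1 -> legal
(7,5): flips 1 -> legal
(7,6): no bracket -> illegal

Answer: (1,4) (2,2) (2,3) (2,4) (4,2) (6,4) (7,4) (7,5)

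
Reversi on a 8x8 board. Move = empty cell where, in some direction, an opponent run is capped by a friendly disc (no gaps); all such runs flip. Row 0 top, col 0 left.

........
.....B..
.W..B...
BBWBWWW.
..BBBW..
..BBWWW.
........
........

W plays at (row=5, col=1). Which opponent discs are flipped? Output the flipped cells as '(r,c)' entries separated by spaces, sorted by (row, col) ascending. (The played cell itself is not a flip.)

Dir NW: first cell '.' (not opp) -> no flip
Dir N: first cell '.' (not opp) -> no flip
Dir NE: opp run (4,2) (3,3) (2,4) (1,5), next='.' -> no flip
Dir W: first cell '.' (not opp) -> no flip
Dir E: opp run (5,2) (5,3) capped by W -> flip
Dir SW: first cell '.' (not opp) -> no flip
Dir S: first cell '.' (not opp) -> no flip
Dir SE: first cell '.' (not opp) -> no flip

Answer: (5,2) (5,3)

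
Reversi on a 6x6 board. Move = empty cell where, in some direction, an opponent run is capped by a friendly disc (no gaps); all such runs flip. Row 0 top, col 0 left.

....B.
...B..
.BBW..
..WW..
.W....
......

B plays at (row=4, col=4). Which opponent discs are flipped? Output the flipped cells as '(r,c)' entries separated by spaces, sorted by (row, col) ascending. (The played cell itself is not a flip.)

Answer: (3,3)

Derivation:
Dir NW: opp run (3,3) capped by B -> flip
Dir N: first cell '.' (not opp) -> no flip
Dir NE: first cell '.' (not opp) -> no flip
Dir W: first cell '.' (not opp) -> no flip
Dir E: first cell '.' (not opp) -> no flip
Dir SW: first cell '.' (not opp) -> no flip
Dir S: first cell '.' (not opp) -> no flip
Dir SE: first cell '.' (not opp) -> no flip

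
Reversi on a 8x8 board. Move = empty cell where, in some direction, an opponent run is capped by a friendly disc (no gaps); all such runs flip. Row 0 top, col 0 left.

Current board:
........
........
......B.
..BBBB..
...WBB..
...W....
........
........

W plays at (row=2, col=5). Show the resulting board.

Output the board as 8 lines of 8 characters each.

Answer: ........
........
.....WB.
..BBWB..
...WBB..
...W....
........
........

Derivation:
Place W at (2,5); scan 8 dirs for brackets.
Dir NW: first cell '.' (not opp) -> no flip
Dir N: first cell '.' (not opp) -> no flip
Dir NE: first cell '.' (not opp) -> no flip
Dir W: first cell '.' (not opp) -> no flip
Dir E: opp run (2,6), next='.' -> no flip
Dir SW: opp run (3,4) capped by W -> flip
Dir S: opp run (3,5) (4,5), next='.' -> no flip
Dir SE: first cell '.' (not opp) -> no flip
All flips: (3,4)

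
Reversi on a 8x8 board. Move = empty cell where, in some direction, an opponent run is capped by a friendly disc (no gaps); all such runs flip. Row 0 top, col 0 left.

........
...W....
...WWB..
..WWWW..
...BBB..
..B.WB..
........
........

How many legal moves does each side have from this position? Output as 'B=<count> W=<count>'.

Answer: B=10 W=9

Derivation:
-- B to move --
(0,2): no bracket -> illegal
(0,3): flips 3 -> legal
(0,4): no bracket -> illegal
(1,2): flips 2 -> legal
(1,4): flips 2 -> legal
(1,5): no bracket -> illegal
(2,1): flips 1 -> legal
(2,2): flips 3 -> legal
(2,6): flips 1 -> legal
(3,1): no bracket -> illegal
(3,6): no bracket -> illegal
(4,1): no bracket -> illegal
(4,2): no bracket -> illegal
(4,6): no bracket -> illegal
(5,3): flips 1 -> legal
(6,3): flips 1 -> legal
(6,4): flips 1 -> legal
(6,5): flips 1 -> legal
B mobility = 10
-- W to move --
(1,4): no bracket -> illegal
(1,5): flips 1 -> legal
(1,6): flips 1 -> legal
(2,6): flips 1 -> legal
(3,6): flips 1 -> legal
(4,1): no bracket -> illegal
(4,2): no bracket -> illegal
(4,6): no bracket -> illegal
(5,1): no bracket -> illegal
(5,3): flips 2 -> legal
(5,6): flips 2 -> legal
(6,1): flips 2 -> legal
(6,2): no bracket -> illegal
(6,3): no bracket -> illegal
(6,4): no bracket -> illegal
(6,5): flips 2 -> legal
(6,6): flips 2 -> legal
W mobility = 9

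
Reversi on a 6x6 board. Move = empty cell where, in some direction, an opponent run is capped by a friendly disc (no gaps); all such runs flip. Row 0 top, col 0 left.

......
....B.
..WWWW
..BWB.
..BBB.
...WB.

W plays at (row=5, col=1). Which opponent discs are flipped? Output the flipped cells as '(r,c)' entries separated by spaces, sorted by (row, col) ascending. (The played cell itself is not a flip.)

Answer: (4,2)

Derivation:
Dir NW: first cell '.' (not opp) -> no flip
Dir N: first cell '.' (not opp) -> no flip
Dir NE: opp run (4,2) capped by W -> flip
Dir W: first cell '.' (not opp) -> no flip
Dir E: first cell '.' (not opp) -> no flip
Dir SW: edge -> no flip
Dir S: edge -> no flip
Dir SE: edge -> no flip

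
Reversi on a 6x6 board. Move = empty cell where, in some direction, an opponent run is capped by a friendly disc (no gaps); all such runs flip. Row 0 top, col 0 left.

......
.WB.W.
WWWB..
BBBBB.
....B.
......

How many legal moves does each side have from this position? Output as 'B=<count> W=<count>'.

Answer: B=5 W=9

Derivation:
-- B to move --
(0,0): flips 2 -> legal
(0,1): flips 2 -> legal
(0,2): no bracket -> illegal
(0,3): no bracket -> illegal
(0,4): no bracket -> illegal
(0,5): flips 1 -> legal
(1,0): flips 3 -> legal
(1,3): flips 1 -> legal
(1,5): no bracket -> illegal
(2,4): no bracket -> illegal
(2,5): no bracket -> illegal
B mobility = 5
-- W to move --
(0,1): no bracket -> illegal
(0,2): flips 1 -> legal
(0,3): flips 1 -> legal
(1,3): flips 1 -> legal
(2,4): flips 1 -> legal
(2,5): no bracket -> illegal
(3,5): no bracket -> illegal
(4,0): flips 2 -> legal
(4,1): flips 3 -> legal
(4,2): flips 2 -> legal
(4,3): flips 1 -> legal
(4,5): no bracket -> illegal
(5,3): no bracket -> illegal
(5,4): no bracket -> illegal
(5,5): flips 2 -> legal
W mobility = 9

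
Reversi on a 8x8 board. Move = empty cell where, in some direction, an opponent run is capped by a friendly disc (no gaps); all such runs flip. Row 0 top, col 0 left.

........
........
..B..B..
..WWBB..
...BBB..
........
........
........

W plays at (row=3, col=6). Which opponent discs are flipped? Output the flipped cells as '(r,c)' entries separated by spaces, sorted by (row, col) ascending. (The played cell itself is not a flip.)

Answer: (3,4) (3,5)

Derivation:
Dir NW: opp run (2,5), next='.' -> no flip
Dir N: first cell '.' (not opp) -> no flip
Dir NE: first cell '.' (not opp) -> no flip
Dir W: opp run (3,5) (3,4) capped by W -> flip
Dir E: first cell '.' (not opp) -> no flip
Dir SW: opp run (4,5), next='.' -> no flip
Dir S: first cell '.' (not opp) -> no flip
Dir SE: first cell '.' (not opp) -> no flip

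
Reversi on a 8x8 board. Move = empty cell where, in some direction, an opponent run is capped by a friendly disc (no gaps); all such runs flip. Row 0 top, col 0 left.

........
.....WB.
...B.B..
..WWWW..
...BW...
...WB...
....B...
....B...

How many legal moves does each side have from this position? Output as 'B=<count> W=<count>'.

-- B to move --
(0,4): no bracket -> illegal
(0,5): flips 1 -> legal
(0,6): no bracket -> illegal
(1,4): flips 1 -> legal
(2,1): flips 1 -> legal
(2,2): no bracket -> illegal
(2,4): flips 2 -> legal
(2,6): no bracket -> illegal
(3,1): no bracket -> illegal
(3,6): no bracket -> illegal
(4,1): flips 1 -> legal
(4,2): flips 1 -> legal
(4,5): flips 3 -> legal
(4,6): no bracket -> illegal
(5,2): flips 1 -> legal
(5,5): no bracket -> illegal
(6,2): no bracket -> illegal
(6,3): flips 1 -> legal
B mobility = 9
-- W to move --
(0,5): no bracket -> illegal
(0,6): no bracket -> illegal
(0,7): flips 2 -> legal
(1,2): flips 1 -> legal
(1,3): flips 1 -> legal
(1,4): flips 1 -> legal
(1,7): flips 1 -> legal
(2,2): no bracket -> illegal
(2,4): no bracket -> illegal
(2,6): no bracket -> illegal
(2,7): no bracket -> illegal
(3,6): no bracket -> illegal
(4,2): flips 1 -> legal
(4,5): no bracket -> illegal
(5,2): flips 1 -> legal
(5,5): flips 1 -> legal
(6,3): no bracket -> illegal
(6,5): flips 2 -> legal
(7,3): no bracket -> illegal
(7,5): flips 1 -> legal
W mobility = 10

Answer: B=9 W=10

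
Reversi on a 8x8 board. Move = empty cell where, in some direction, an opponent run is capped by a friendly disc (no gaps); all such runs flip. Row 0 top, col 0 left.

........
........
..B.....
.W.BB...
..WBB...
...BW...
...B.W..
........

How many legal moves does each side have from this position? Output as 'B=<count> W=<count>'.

-- B to move --
(2,0): flips 2 -> legal
(2,1): no bracket -> illegal
(3,0): no bracket -> illegal
(3,2): no bracket -> illegal
(4,0): flips 1 -> legal
(4,1): flips 1 -> legal
(4,5): flips 1 -> legal
(5,1): flips 1 -> legal
(5,2): no bracket -> illegal
(5,5): flips 1 -> legal
(5,6): no bracket -> illegal
(6,4): flips 1 -> legal
(6,6): no bracket -> illegal
(7,4): no bracket -> illegal
(7,5): no bracket -> illegal
(7,6): flips 2 -> legal
B mobility = 8
-- W to move --
(1,1): no bracket -> illegal
(1,2): no bracket -> illegal
(1,3): flips 1 -> legal
(2,1): no bracket -> illegal
(2,3): no bracket -> illegal
(2,4): flips 3 -> legal
(2,5): no bracket -> illegal
(3,2): flips 1 -> legal
(3,5): no bracket -> illegal
(4,5): flips 2 -> legal
(5,2): flips 1 -> legal
(5,5): no bracket -> illegal
(6,2): no bracket -> illegal
(6,4): flips 1 -> legal
(7,2): flips 1 -> legal
(7,3): no bracket -> illegal
(7,4): no bracket -> illegal
W mobility = 7

Answer: B=8 W=7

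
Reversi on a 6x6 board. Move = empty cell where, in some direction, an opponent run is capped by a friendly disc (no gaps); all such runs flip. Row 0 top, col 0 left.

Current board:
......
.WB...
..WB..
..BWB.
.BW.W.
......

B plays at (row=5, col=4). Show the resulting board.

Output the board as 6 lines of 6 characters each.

Answer: ......
.WB...
..WB..
..BWB.
.BW.B.
....B.

Derivation:
Place B at (5,4); scan 8 dirs for brackets.
Dir NW: first cell '.' (not opp) -> no flip
Dir N: opp run (4,4) capped by B -> flip
Dir NE: first cell '.' (not opp) -> no flip
Dir W: first cell '.' (not opp) -> no flip
Dir E: first cell '.' (not opp) -> no flip
Dir SW: edge -> no flip
Dir S: edge -> no flip
Dir SE: edge -> no flip
All flips: (4,4)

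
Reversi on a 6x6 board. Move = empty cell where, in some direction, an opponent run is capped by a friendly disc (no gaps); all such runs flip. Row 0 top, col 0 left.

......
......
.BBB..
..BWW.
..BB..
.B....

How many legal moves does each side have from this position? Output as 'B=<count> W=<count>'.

Answer: B=5 W=6

Derivation:
-- B to move --
(2,4): flips 1 -> legal
(2,5): flips 1 -> legal
(3,5): flips 2 -> legal
(4,4): flips 1 -> legal
(4,5): flips 1 -> legal
B mobility = 5
-- W to move --
(1,0): no bracket -> illegal
(1,1): flips 1 -> legal
(1,2): flips 1 -> legal
(1,3): flips 1 -> legal
(1,4): no bracket -> illegal
(2,0): no bracket -> illegal
(2,4): no bracket -> illegal
(3,0): no bracket -> illegal
(3,1): flips 1 -> legal
(4,0): no bracket -> illegal
(4,1): no bracket -> illegal
(4,4): no bracket -> illegal
(5,0): no bracket -> illegal
(5,2): flips 1 -> legal
(5,3): flips 1 -> legal
(5,4): no bracket -> illegal
W mobility = 6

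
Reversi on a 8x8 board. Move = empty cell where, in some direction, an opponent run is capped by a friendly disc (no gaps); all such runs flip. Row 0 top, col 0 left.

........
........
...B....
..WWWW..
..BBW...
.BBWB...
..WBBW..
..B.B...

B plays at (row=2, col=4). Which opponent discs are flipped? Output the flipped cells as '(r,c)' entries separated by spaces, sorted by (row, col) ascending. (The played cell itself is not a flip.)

Answer: (3,3) (3,4) (4,4)

Derivation:
Dir NW: first cell '.' (not opp) -> no flip
Dir N: first cell '.' (not opp) -> no flip
Dir NE: first cell '.' (not opp) -> no flip
Dir W: first cell 'B' (not opp) -> no flip
Dir E: first cell '.' (not opp) -> no flip
Dir SW: opp run (3,3) capped by B -> flip
Dir S: opp run (3,4) (4,4) capped by B -> flip
Dir SE: opp run (3,5), next='.' -> no flip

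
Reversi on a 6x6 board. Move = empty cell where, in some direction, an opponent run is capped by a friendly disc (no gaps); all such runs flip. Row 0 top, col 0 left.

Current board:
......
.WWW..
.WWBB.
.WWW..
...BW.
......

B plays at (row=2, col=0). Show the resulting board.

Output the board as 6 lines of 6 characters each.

Place B at (2,0); scan 8 dirs for brackets.
Dir NW: edge -> no flip
Dir N: first cell '.' (not opp) -> no flip
Dir NE: opp run (1,1), next='.' -> no flip
Dir W: edge -> no flip
Dir E: opp run (2,1) (2,2) capped by B -> flip
Dir SW: edge -> no flip
Dir S: first cell '.' (not opp) -> no flip
Dir SE: opp run (3,1), next='.' -> no flip
All flips: (2,1) (2,2)

Answer: ......
.WWW..
BBBBB.
.WWW..
...BW.
......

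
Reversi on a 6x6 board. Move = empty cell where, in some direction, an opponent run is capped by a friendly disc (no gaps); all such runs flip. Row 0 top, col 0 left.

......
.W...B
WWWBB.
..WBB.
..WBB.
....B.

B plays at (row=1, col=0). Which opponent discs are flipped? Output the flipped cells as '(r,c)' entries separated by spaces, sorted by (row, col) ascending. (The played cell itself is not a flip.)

Dir NW: edge -> no flip
Dir N: first cell '.' (not opp) -> no flip
Dir NE: first cell '.' (not opp) -> no flip
Dir W: edge -> no flip
Dir E: opp run (1,1), next='.' -> no flip
Dir SW: edge -> no flip
Dir S: opp run (2,0), next='.' -> no flip
Dir SE: opp run (2,1) (3,2) capped by B -> flip

Answer: (2,1) (3,2)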